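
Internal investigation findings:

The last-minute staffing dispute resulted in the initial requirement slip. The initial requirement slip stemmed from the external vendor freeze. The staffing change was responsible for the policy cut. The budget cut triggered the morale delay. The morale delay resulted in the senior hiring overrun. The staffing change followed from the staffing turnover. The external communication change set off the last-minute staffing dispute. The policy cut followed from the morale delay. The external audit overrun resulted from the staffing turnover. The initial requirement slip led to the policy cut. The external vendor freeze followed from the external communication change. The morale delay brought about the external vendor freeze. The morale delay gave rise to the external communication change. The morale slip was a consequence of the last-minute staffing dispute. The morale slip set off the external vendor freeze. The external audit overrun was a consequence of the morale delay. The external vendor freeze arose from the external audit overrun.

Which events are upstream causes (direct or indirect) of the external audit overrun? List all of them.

Immediate causes of the external audit overrun: the staffing turnover, the morale delay.
Further upstream: the budget cut.

the budget cut, the morale delay, the staffing turnover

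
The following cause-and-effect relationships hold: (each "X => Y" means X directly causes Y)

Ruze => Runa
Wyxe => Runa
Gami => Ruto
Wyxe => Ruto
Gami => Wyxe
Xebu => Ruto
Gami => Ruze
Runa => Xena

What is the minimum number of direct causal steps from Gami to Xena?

3

Shortest chain: Gami → Wyxe → Runa → Xena.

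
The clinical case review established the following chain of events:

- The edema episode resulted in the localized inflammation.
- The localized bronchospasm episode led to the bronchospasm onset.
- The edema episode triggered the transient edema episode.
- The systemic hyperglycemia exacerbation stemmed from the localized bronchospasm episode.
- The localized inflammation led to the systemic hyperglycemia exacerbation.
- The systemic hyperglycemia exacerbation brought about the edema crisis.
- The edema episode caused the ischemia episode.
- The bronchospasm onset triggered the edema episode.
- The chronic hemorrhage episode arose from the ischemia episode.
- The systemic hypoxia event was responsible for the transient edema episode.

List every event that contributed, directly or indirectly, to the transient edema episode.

Immediate causes of the transient edema episode: the edema episode, the systemic hypoxia event.
Further upstream: the localized bronchospasm episode, the bronchospasm onset.

the bronchospasm onset, the edema episode, the localized bronchospasm episode, the systemic hypoxia event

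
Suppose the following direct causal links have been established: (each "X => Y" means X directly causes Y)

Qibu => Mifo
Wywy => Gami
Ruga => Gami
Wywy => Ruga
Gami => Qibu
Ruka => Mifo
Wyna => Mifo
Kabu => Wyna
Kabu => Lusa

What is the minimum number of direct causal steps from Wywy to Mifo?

Shortest chain: Wywy → Gami → Qibu → Mifo.

3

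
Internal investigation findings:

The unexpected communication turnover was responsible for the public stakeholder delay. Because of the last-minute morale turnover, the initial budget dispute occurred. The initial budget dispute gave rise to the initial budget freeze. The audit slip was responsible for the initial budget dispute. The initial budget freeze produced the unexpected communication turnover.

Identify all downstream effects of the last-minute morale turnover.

the initial budget dispute, the initial budget freeze, the public stakeholder delay, the unexpected communication turnover

Direct effects: the initial budget dispute.
2 steps out: the initial budget freeze.
3 steps out: the unexpected communication turnover.
4 steps out: the public stakeholder delay.
Not reachable from it: the audit slip.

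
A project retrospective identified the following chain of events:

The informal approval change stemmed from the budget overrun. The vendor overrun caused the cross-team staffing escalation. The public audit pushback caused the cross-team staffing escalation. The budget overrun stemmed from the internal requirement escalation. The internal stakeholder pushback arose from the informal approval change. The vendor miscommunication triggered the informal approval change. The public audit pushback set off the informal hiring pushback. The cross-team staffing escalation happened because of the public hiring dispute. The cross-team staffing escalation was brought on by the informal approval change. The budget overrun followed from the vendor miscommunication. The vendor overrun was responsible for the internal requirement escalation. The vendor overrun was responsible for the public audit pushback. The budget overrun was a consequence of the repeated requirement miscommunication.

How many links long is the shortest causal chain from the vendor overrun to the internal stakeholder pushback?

4

Shortest chain: the vendor overrun → the internal requirement escalation → the budget overrun → the informal approval change → the internal stakeholder pushback.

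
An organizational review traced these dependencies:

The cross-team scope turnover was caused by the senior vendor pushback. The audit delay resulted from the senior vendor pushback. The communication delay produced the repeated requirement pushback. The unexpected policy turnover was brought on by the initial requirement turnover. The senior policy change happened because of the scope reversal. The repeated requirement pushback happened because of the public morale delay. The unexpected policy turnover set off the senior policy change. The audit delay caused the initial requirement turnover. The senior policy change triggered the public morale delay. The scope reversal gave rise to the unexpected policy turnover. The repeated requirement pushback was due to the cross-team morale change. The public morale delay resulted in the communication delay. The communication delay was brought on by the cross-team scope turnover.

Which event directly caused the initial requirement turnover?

the audit delay

Upstream contributors include the senior vendor pushback, but only the audit delay feeds directly into the initial requirement turnover.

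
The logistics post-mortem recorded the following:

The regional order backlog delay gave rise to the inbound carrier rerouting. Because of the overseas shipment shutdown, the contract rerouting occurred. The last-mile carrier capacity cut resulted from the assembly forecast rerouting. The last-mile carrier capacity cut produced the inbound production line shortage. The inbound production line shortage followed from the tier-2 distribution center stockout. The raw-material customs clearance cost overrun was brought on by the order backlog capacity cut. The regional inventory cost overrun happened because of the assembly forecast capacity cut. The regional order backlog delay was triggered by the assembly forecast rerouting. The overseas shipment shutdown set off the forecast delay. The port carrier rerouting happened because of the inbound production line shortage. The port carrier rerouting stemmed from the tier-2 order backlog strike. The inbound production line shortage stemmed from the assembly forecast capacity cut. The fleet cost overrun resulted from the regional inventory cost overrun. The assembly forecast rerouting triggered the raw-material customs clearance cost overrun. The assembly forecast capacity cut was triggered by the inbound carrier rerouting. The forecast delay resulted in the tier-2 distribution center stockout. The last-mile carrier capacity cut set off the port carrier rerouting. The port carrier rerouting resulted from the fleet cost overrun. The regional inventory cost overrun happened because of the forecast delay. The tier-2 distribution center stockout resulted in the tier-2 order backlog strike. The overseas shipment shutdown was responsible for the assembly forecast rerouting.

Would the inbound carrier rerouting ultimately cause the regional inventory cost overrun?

Yes

There is a causal chain: the inbound carrier rerouting → the assembly forecast capacity cut → the regional inventory cost overrun.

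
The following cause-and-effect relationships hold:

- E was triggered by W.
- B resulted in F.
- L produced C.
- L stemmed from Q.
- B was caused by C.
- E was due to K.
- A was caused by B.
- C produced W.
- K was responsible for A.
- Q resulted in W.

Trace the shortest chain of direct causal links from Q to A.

Q → L → C → B → A

Q → L
L → C
C → B
B → A
Length: 4 steps.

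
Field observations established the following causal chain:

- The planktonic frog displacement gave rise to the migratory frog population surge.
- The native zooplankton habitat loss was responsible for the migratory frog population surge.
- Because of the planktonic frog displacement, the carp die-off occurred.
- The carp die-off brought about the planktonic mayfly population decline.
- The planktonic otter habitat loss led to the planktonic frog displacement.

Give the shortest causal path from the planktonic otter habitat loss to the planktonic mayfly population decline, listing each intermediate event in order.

the planktonic otter habitat loss → the planktonic frog displacement → the carp die-off → the planktonic mayfly population decline

the planktonic otter habitat loss → the planktonic frog displacement
the planktonic frog displacement → the carp die-off
the carp die-off → the planktonic mayfly population decline
Length: 3 steps.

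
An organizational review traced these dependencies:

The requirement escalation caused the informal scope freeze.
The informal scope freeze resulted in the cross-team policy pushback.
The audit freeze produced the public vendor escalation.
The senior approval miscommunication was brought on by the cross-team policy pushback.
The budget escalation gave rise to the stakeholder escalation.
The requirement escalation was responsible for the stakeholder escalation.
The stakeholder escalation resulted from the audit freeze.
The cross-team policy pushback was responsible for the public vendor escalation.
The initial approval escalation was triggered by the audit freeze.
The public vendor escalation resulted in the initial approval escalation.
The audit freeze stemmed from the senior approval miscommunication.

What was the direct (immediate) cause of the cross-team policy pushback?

Upstream contributors include the requirement escalation, but only the informal scope freeze feeds directly into the cross-team policy pushback.

the informal scope freeze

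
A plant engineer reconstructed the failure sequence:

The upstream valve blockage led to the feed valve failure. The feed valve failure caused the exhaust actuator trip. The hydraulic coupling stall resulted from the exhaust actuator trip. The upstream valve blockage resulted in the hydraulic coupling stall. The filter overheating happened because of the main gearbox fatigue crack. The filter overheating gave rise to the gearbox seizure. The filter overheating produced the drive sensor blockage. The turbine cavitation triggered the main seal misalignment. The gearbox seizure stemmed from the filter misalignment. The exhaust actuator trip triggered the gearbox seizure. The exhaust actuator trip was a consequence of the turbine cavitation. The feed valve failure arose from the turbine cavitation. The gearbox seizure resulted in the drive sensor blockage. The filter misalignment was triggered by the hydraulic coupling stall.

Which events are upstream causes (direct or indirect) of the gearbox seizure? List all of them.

the exhaust actuator trip, the feed valve failure, the filter misalignment, the filter overheating, the hydraulic coupling stall, the main gearbox fatigue crack, the turbine cavitation, the upstream valve blockage

Immediate causes of the gearbox seizure: the exhaust actuator trip, the filter overheating, the filter misalignment.
Further upstream: the turbine cavitation, the upstream valve blockage, the feed valve failure, the hydraulic coupling stall, the main gearbox fatigue crack.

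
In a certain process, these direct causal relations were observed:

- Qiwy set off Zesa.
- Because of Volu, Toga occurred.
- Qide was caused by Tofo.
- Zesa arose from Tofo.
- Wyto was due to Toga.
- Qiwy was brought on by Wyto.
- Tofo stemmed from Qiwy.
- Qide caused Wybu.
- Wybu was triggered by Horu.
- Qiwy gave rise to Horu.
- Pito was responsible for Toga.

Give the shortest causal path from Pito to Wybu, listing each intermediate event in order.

Pito → Toga
Toga → Wyto
Wyto → Qiwy
Qiwy → Horu
Horu → Wybu
Length: 5 steps.

Pito → Toga → Wyto → Qiwy → Horu → Wybu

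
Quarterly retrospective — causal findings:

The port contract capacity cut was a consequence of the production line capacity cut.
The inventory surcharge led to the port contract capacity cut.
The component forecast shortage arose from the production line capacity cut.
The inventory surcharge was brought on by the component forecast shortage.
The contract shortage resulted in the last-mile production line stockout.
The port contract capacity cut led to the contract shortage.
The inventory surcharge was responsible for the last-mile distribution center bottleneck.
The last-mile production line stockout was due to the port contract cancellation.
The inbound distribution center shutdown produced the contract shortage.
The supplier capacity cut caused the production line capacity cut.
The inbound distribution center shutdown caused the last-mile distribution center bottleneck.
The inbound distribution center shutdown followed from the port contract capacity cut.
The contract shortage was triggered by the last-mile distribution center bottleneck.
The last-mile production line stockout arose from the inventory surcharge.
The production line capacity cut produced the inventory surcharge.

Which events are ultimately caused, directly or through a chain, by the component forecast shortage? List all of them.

the contract shortage, the inbound distribution center shutdown, the inventory surcharge, the last-mile distribution center bottleneck, the last-mile production line stockout, the port contract capacity cut

Direct effects: the inventory surcharge.
2 steps out: the port contract capacity cut, the last-mile distribution center bottleneck, the last-mile production line stockout.
3 steps out: the inbound distribution center shutdown, the contract shortage.
Not reachable from it: the supplier capacity cut, the production line capacity cut, the port contract cancellation.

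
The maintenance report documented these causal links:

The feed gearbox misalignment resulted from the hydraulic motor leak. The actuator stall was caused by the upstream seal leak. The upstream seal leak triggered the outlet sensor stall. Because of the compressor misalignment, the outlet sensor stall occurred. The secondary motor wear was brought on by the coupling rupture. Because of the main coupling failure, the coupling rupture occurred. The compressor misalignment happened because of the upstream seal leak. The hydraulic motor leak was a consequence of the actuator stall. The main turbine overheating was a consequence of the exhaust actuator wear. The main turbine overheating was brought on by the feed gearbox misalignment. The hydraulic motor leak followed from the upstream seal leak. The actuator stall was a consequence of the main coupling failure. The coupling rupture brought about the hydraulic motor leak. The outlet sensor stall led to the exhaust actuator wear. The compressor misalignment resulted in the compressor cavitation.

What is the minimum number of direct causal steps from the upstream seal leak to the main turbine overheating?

3

Shortest chain: the upstream seal leak → the hydraulic motor leak → the feed gearbox misalignment → the main turbine overheating.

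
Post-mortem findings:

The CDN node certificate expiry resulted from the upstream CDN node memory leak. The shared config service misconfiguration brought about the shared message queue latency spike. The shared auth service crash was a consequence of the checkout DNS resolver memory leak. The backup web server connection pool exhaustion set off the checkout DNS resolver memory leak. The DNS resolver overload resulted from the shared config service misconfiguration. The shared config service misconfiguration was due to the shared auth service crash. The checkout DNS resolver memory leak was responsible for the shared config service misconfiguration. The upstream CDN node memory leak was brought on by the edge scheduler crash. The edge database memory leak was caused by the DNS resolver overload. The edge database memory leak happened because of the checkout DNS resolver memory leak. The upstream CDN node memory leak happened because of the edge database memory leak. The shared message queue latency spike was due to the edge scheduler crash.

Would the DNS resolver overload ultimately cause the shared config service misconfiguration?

No

The DNS resolver overload leads to the edge database memory leak, the upstream CDN node memory leak, the CDN node certificate expiry; the shared config service misconfiguration is not among them.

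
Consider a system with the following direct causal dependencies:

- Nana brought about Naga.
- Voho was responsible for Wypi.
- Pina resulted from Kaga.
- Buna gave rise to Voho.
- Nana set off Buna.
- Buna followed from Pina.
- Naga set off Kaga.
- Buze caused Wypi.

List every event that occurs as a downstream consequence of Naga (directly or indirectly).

Buna, Kaga, Pina, Voho, Wypi

Direct effects: Kaga.
2 steps out: Pina.
3 steps out: Buna.
4 steps out: Voho.
5 steps out: Wypi.
Not reachable from it: Buze, Nana.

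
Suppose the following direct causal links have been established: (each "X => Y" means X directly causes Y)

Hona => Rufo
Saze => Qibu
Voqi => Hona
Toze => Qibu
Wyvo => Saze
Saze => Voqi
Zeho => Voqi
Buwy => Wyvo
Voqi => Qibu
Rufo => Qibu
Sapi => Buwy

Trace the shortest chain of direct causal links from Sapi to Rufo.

Sapi → Buwy → Wyvo → Saze → Voqi → Hona → Rufo

Sapi → Buwy
Buwy → Wyvo
Wyvo → Saze
Saze → Voqi
Voqi → Hona
Hona → Rufo
Length: 6 steps.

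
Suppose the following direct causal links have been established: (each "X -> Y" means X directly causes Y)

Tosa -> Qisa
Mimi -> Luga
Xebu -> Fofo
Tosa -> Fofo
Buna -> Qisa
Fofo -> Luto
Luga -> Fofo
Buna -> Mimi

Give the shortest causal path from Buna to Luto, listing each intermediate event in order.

Buna → Mimi
Mimi → Luga
Luga → Fofo
Fofo → Luto
Length: 4 steps.

Buna → Mimi → Luga → Fofo → Luto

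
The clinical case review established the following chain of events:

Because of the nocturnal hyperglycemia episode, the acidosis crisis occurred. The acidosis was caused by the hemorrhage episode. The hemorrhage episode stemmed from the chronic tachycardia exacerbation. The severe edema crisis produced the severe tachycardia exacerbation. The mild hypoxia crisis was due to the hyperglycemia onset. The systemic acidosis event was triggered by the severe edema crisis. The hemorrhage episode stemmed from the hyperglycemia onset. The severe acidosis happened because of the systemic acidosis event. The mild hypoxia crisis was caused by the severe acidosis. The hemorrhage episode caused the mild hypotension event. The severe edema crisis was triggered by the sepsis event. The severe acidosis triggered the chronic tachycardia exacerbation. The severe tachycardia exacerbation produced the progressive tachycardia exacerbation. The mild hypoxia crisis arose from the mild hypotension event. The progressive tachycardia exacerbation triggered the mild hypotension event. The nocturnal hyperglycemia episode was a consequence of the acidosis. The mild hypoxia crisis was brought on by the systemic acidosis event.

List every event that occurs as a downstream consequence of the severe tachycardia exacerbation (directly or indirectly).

Direct effects: the progressive tachycardia exacerbation.
2 steps out: the mild hypotension event.
3 steps out: the mild hypoxia crisis.
Not reachable from it: the sepsis event, the severe edema crisis, the systemic acidosis event, the severe acidosis, the chronic tachycardia exacerbation, the hyperglycemia onset, the hemorrhage episode, the acidosis, the nocturnal hyperglycemia episode, the acidosis crisis.

the mild hypotension event, the mild hypoxia crisis, the progressive tachycardia exacerbation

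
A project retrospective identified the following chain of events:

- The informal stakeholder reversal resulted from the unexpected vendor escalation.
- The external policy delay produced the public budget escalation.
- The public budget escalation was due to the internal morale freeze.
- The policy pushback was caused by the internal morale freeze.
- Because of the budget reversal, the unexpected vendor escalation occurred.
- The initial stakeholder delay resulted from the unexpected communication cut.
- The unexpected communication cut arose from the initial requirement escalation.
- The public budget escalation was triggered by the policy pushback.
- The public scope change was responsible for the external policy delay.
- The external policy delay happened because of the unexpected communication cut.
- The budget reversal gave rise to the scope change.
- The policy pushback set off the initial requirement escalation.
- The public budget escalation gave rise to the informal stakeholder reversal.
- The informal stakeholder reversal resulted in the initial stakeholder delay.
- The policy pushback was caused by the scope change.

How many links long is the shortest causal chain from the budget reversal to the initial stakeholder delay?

Shortest chain: the budget reversal → the unexpected vendor escalation → the informal stakeholder reversal → the initial stakeholder delay.

3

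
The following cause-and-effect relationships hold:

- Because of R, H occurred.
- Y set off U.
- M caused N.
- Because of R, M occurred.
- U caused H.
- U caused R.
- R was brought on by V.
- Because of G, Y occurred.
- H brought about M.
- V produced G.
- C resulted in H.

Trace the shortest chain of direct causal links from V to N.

V → R
R → M
M → N
Length: 3 steps.

V → R → M → N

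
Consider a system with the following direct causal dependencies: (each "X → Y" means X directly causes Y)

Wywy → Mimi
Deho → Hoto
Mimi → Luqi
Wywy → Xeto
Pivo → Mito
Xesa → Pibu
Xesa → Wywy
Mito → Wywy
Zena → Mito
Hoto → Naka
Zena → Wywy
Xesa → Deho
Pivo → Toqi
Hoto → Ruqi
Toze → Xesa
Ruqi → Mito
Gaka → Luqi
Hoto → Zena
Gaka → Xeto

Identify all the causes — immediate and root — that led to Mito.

Deho, Hoto, Pivo, Ruqi, Toze, Xesa, Zena

Immediate causes of Mito: Pivo, Ruqi, Zena.
Further upstream: Toze, Xesa, Deho, Hoto.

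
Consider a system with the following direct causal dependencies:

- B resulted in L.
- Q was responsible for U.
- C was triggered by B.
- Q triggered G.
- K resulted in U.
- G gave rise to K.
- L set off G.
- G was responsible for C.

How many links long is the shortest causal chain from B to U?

Shortest chain: B → L → G → K → U.

4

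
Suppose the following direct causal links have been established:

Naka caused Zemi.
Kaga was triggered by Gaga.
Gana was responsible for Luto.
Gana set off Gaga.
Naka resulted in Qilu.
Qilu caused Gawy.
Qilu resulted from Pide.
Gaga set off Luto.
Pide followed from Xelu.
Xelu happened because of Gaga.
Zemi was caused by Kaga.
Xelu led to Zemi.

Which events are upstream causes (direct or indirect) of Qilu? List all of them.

Gaga, Gana, Naka, Pide, Xelu

Immediate causes of Qilu: Naka, Pide.
Further upstream: Gana, Gaga, Xelu.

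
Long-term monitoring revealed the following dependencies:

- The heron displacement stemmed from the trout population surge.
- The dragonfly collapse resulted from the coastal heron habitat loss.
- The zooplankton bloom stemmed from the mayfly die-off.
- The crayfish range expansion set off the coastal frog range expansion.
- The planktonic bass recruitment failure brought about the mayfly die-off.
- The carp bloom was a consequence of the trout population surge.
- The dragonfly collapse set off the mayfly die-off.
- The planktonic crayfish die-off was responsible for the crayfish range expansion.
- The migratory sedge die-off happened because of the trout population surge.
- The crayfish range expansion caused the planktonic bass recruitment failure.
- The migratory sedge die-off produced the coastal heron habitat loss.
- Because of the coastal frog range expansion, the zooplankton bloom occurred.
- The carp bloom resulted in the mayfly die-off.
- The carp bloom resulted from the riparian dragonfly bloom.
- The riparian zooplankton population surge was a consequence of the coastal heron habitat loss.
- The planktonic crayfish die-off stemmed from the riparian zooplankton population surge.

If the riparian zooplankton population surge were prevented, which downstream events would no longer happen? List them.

the coastal frog range expansion, the crayfish range expansion, the planktonic bass recruitment failure, the planktonic crayfish die-off

Downstream of the riparian zooplankton population surge: the planktonic crayfish die-off, the crayfish range expansion, the coastal frog range expansion, the planktonic bass recruitment failure, the mayfly die-off, the zooplankton bloom.
Of those, still caused via another path: the mayfly die-off, the zooplankton bloom.
The remainder have no surviving cause.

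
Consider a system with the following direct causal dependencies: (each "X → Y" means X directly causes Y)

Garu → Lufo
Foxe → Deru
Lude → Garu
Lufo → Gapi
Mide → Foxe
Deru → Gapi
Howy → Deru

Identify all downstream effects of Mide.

Direct effects: Foxe.
2 steps out: Deru.
3 steps out: Gapi.
Not reachable from it: Lude, Garu, Howy, Lufo.

Deru, Foxe, Gapi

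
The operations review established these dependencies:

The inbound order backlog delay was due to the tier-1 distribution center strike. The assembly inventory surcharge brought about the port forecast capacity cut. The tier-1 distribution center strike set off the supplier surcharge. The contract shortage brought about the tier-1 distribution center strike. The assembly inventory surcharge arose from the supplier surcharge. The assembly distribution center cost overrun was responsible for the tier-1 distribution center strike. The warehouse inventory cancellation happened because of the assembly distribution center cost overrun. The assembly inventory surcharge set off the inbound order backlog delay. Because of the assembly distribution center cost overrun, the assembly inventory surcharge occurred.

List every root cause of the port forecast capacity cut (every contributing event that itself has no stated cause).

the assembly distribution center cost overrun, the contract shortage

Tracing upstream from the port forecast capacity cut: the port forecast capacity cut ← the assembly inventory surcharge ← the assembly distribution center cost overrun.
A separate upstream branch: the port forecast capacity cut ← the assembly inventory surcharge ← the supplier surcharge ← the tier-1 distribution center strike ← the contract shortage.
Each of those chain origins has no stated cause.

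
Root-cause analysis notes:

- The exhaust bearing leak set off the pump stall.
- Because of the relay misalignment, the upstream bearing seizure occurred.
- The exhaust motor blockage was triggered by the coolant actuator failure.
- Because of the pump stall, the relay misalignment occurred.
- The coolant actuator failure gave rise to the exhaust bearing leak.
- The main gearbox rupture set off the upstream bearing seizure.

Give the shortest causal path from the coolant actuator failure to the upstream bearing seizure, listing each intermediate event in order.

the coolant actuator failure → the exhaust bearing leak
the exhaust bearing leak → the pump stall
the pump stall → the relay misalignment
the relay misalignment → the upstream bearing seizure
Length: 4 steps.

the coolant actuator failure → the exhaust bearing leak → the pump stall → the relay misalignment → the upstream bearing seizure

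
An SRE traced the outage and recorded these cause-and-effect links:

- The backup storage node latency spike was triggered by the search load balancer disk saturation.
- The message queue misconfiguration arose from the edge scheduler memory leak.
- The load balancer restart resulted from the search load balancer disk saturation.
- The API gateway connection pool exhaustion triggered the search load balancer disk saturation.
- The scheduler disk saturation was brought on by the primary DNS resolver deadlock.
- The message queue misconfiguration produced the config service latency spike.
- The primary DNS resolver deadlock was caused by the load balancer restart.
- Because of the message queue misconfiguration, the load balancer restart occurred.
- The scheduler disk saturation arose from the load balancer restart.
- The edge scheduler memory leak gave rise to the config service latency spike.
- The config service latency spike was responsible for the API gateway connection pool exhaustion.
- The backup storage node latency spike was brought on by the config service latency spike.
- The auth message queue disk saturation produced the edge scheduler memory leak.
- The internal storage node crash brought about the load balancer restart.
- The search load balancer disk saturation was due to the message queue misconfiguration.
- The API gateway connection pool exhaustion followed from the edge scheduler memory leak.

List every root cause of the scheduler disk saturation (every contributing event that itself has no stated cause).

the auth message queue disk saturation, the internal storage node crash

Tracing upstream from the scheduler disk saturation: the scheduler disk saturation ← the load balancer restart ← the message queue misconfiguration ← the edge scheduler memory leak ← the auth message queue disk saturation.
A separate upstream branch: the scheduler disk saturation ← the load balancer restart ← the internal storage node crash.
Each of those chain origins has no stated cause.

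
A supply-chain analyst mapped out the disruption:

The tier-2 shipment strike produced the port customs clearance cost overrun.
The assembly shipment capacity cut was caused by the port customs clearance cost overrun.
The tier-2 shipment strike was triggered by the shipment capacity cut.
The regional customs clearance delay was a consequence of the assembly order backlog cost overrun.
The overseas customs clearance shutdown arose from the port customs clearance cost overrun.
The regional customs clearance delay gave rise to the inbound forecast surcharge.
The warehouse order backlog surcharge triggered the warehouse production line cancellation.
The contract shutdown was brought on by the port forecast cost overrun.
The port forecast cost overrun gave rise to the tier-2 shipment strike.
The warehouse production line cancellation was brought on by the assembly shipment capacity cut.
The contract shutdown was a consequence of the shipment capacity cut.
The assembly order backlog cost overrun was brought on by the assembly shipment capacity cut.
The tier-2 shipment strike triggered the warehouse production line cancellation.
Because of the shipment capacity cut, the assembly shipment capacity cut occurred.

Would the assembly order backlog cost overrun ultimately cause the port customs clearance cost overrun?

The assembly order backlog cost overrun leads to the regional customs clearance delay, the inbound forecast surcharge; the port customs clearance cost overrun is not among them.

No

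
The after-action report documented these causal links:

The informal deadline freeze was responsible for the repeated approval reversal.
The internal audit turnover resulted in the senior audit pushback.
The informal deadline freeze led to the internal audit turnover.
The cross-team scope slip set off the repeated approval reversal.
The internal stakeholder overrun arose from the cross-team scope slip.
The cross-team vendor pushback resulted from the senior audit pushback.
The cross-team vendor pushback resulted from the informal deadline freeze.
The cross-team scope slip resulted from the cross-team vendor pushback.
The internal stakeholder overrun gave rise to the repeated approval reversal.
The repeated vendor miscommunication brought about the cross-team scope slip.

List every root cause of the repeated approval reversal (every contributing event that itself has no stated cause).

the informal deadline freeze, the repeated vendor miscommunication

Tracing upstream from the repeated approval reversal: the repeated approval reversal ← the informal deadline freeze.
A separate upstream branch: the repeated approval reversal ← the cross-team scope slip ← the repeated vendor miscommunication.
Each of those chain origins has no stated cause.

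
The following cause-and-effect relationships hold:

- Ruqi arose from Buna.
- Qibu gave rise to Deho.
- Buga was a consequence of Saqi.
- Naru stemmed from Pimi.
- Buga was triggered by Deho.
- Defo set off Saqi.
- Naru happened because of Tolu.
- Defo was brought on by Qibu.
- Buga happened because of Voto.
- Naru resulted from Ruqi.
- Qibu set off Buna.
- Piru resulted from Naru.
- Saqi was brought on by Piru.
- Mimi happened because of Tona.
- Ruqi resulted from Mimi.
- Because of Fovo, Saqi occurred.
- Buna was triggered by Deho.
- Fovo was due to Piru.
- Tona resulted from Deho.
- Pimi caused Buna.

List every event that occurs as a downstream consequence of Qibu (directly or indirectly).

Buga, Buna, Defo, Deho, Fovo, Mimi, Naru, Piru, Ruqi, Saqi, Tona

Direct effects: Defo, Deho, Buna.
2 steps out: Tona, Ruqi, Saqi, Buga.
3 steps out: Mimi, Naru.
4 steps out: Piru.
5 steps out: Fovo.
Not reachable from it: Tolu, Pimi, Voto.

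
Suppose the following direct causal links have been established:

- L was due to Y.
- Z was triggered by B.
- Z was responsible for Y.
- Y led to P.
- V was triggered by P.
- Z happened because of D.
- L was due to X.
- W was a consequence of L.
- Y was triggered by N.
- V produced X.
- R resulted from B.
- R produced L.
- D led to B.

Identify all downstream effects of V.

L, W, X

Direct effects: X.
2 steps out: L.
3 steps out: W.
Not reachable from it: D, B, Z, Y, P, R, N.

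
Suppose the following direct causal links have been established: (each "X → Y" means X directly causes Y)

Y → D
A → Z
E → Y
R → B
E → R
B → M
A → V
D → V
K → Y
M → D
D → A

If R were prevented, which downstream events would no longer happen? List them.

Downstream of R: B, M, D, A, Z, V.
Of those, still caused via another path: D, A, Z, V.
The remainder have no surviving cause.

B, M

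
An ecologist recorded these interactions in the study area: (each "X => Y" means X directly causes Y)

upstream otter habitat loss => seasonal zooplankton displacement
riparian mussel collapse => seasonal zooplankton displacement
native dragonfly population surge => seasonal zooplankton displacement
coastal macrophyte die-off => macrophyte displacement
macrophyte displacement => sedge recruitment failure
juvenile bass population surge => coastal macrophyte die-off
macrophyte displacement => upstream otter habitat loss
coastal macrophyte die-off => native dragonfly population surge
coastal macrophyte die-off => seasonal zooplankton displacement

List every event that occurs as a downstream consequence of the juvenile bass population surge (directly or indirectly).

Direct effects: the coastal macrophyte die-off.
2 steps out: the macrophyte displacement, the native dragonfly population surge, the seasonal zooplankton displacement.
3 steps out: the sedge recruitment failure, the upstream otter habitat loss.
Not reachable from it: the riparian mussel collapse.

the coastal macrophyte die-off, the macrophyte displacement, the native dragonfly population surge, the seasonal zooplankton displacement, the sedge recruitment failure, the upstream otter habitat loss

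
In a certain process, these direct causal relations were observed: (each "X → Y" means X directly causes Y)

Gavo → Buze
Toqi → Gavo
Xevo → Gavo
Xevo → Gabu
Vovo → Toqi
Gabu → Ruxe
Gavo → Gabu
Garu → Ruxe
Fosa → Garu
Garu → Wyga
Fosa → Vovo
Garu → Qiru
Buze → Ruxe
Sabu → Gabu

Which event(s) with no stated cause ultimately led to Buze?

Tracing upstream from Buze: Buze ← Gavo ← Toqi ← Vovo ← Fosa.
A separate upstream branch: Buze ← Gavo ← Xevo.
Each of those chain origins has no stated cause.

Fosa, Xevo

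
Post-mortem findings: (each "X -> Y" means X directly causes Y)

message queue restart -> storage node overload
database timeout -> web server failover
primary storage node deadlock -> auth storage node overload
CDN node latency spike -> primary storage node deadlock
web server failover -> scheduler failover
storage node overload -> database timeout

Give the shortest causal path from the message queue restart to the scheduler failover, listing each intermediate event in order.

the message queue restart → the storage node overload → the database timeout → the web server failover → the scheduler failover

the message queue restart → the storage node overload
the storage node overload → the database timeout
the database timeout → the web server failover
the web server failover → the scheduler failover
Length: 4 steps.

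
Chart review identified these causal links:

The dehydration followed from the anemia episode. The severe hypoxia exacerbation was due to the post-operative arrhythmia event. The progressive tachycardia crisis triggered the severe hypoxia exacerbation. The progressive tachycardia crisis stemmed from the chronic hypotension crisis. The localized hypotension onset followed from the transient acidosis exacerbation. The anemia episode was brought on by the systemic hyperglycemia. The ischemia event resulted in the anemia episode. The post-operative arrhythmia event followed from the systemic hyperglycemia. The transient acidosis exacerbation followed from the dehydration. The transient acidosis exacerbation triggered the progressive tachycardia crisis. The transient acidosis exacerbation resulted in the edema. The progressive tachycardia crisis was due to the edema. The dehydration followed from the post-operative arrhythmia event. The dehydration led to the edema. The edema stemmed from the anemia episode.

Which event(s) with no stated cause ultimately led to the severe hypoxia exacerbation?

Tracing upstream from the severe hypoxia exacerbation: the severe hypoxia exacerbation ← the progressive tachycardia crisis ← the edema ← the anemia episode ← the ischemia event.
A separate upstream branch: the severe hypoxia exacerbation ← the post-operative arrhythmia event ← the systemic hyperglycemia.
A separate upstream branch: the severe hypoxia exacerbation ← the progressive tachycardia crisis ← the chronic hypotension crisis.
Each of those chain origins has no stated cause.

the chronic hypotension crisis, the ischemia event, the systemic hyperglycemia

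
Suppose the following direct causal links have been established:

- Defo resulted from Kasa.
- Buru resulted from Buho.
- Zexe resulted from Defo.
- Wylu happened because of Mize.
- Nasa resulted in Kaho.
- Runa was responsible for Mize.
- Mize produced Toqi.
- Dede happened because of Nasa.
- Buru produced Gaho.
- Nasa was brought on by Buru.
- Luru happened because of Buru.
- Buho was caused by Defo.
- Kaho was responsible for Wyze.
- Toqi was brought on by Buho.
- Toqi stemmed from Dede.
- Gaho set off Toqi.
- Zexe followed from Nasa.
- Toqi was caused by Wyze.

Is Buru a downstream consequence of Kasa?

There is a causal chain: Kasa → Defo → Buho → Buru.

Yes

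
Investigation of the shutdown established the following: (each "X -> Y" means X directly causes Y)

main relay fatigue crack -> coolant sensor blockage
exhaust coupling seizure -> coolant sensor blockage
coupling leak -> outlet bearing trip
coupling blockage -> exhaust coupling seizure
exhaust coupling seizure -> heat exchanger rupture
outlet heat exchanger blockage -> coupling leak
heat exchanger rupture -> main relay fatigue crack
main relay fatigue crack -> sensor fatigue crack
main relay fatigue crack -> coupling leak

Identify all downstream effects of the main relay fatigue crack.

the coolant sensor blockage, the coupling leak, the outlet bearing trip, the sensor fatigue crack

Direct effects: the coupling leak, the coolant sensor blockage, the sensor fatigue crack.
2 steps out: the outlet bearing trip.
Not reachable from it: the coupling blockage, the exhaust coupling seizure, the outlet heat exchanger blockage, the heat exchanger rupture.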